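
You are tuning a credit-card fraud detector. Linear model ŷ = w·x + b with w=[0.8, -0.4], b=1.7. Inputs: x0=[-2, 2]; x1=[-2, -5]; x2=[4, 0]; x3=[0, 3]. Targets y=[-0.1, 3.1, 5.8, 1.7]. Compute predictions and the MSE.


ŷ0 = (0.8)·(-2) + (-0.4)·(2) + 1.7 = -0.7
ŷ1 = (0.8)·(-2) + (-0.4)·(-5) + 1.7 = 2.1
ŷ2 = (0.8)·(4) + (-0.4)·(0) + 1.7 = 4.9
ŷ3 = (0.8)·(0) + (-0.4)·(3) + 1.7 = 0.5
errors² = [0.36, 1.0, 0.81, 1.44]
MSE = 3.6100/4 = 0.9025

0.9025


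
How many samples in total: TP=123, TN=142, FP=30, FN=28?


Total = TP + TN + FP + FN
= 123 + 142 + 30 + 28
= 323
(Predicted positive: 153, predicted negative: 170)

323


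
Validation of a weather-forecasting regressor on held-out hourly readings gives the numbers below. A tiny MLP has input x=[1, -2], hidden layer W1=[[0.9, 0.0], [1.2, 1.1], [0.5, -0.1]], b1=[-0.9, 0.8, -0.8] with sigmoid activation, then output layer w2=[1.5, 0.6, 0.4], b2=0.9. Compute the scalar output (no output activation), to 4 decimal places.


z1[0] = (0.9)·(1) + (0.0)·(-2) - 0.9 = 0.0
z1[1] = (1.2)·(1) + (1.1)·(-2) + 0.8 = -0.2
z1[2] = (0.5)·(1) + (-0.1)·(-2) - 0.8 = -0.1
h = sigmoid(z1) = [0.5, 0.4502, 0.475]
output = (1.5)·(0.5) + (0.6)·(0.4502) + (0.4)·(0.475) + 0.9 = 2.1101

2.1101


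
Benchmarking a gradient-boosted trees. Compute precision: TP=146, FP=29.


Precision = TP/(TP+FP)
= 146/(146+29)
= 146/175 = 83.43%

83.43%


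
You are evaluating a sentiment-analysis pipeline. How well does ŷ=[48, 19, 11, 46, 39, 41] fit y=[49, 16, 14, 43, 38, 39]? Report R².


ȳ = 33.1667
SS_res = Σ(y-ŷ)² = 33
SS_tot = Σ(y-ȳ)² = 1066.83
R² = 1 - SS_res/SS_tot = 1 - 0.0309 = 0.9691

0.9691


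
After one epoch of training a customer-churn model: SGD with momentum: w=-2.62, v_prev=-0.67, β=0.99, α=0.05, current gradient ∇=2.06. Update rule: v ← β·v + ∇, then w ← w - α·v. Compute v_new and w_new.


v_new = 0.99·-0.67 + 2.06 = -0.6633 + 2.06 = 1.3967
w_new = -2.62 - 0.05·1.3967 = -2.62 - 0.069835 = -2.689835

v_new=1.3967, w_new=-2.689835


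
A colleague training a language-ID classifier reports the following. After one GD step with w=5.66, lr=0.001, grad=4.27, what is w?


w_new = w - α·∇
= 5.66 - 0.001·4.27
= 5.66 - 0.00427
= 5.65573

5.65573


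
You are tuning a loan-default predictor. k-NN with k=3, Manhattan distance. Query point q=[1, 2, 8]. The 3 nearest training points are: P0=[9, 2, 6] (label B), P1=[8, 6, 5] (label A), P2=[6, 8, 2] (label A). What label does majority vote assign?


d(q,P0) = 10  (label B)
d(q,P1) = 14  (label A)
d(q,P2) = 17  (label A)
Votes: A=2, B=1
Majority → A

A


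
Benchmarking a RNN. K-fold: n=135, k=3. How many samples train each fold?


Fold size = 135/3 = 45
Training per fold = 135 - 45 = 90

90


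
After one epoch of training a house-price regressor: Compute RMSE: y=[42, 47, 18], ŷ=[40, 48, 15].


MSE = 14/3 = 4.6667
RMSE = √(14/3) = 2.1602

2.1602


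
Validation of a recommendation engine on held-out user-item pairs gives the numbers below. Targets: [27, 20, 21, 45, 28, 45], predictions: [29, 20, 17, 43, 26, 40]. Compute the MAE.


Absolute errors: |27-29|=2, |20-20|=0, |21-17|=4, |45-43|=2, |28-26|=2, |45-40|=5
Sum = 15
MAE = 15/6 = 5/2

5/2


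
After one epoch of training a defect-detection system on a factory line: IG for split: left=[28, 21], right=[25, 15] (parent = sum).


Parent = [53, 36], H_parent = 0.9735
H_left = 0.9852 (n=49), H_right = 0.9544 (n=40)
H_children = (49/89)·0.9852 + (40/89)·0.9544 = 0.9714
IG = 0.9735 - 0.9714 = 0.0021

0.0021


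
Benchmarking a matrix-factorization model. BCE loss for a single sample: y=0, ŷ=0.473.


BCE = -[y·ln(p) + (1-y)·ln(1-p)]
= -0 - 1·ln(1-0.473)
= -ln(0.527) = 0.6406

0.6406


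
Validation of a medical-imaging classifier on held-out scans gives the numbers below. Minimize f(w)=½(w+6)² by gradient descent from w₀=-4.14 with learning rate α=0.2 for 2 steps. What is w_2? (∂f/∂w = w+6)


step 1: grad = -4.14+6 = 1.86; w = -4.14 - 0.2·(1.86) = -4.512
step 2: grad = -4.512+6 = 1.488; w = -4.512 - 0.2·(1.488) = -4.8096

-4.8096


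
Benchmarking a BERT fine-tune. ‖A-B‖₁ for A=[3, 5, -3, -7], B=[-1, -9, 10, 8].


d = |3+ 1| + |5+ 9| + |-3-10| + |-7-8|
  = 4 + 14 + 13 + 15
  = 46

46


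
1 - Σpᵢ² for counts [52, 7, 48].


Probabilities: [52/107, 7/107, 48/107] ≈ [0.486, 0.0654, 0.4486]
Σpᵢ² = (2704 + 49 + 2304)/107² = 5057/11449
Gini = 1 - Σpᵢ² = 1 - 5057/11449 = 0.5583

0.5583


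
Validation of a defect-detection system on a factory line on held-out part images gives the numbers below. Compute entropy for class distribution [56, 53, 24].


Probabilities: [56/133, 53/133, 24/133] ≈ [0.4211, 0.3985, 0.1805]
H = -((56/133)·log₂(56/133) + (53/133)·log₂(53/133) + (24/133)·log₂(24/133))
  = 1.5002 bits

1.5002 bits


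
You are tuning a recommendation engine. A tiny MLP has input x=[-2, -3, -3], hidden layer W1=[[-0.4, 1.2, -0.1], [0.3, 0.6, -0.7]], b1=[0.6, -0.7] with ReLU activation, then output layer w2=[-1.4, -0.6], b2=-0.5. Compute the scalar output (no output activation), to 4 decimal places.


z1[0] = (-0.4)·(-2) + (1.2)·(-3) + (-0.1)·(-3) + 0.6 = -1.9
z1[1] = (0.3)·(-2) + (0.6)·(-3) + (-0.7)·(-3) - 0.7 = -1.0
h = ReLU(z1) = [0.0, 0.0]
output = (-1.4)·(0.0) + (-0.6)·(0.0) - 0.5 = -0.5

-0.5


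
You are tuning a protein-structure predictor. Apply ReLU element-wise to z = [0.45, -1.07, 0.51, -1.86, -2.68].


ReLU(0.45) = max(0, 0.45) = 0.45
ReLU(-1.07) = max(0, -1.07) = 0.0
ReLU(0.51) = max(0, 0.51) = 0.51
ReLU(-1.86) = max(0, -1.86) = 0.0
ReLU(-2.68) = max(0, -2.68) = 0.0
result = [0.45, 0.0, 0.51, 0.0, 0.0]

[0.45, 0.0, 0.51, 0.0, 0.0]


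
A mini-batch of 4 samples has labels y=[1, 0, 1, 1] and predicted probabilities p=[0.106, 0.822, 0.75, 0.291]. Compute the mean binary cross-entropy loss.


L[0] = -ln(0.106) = 2.2443
L[1] = -ln(1-0.822) = -ln(0.178) = 1.726
L[2] = -ln(0.75) = 0.2877
L[3] = -ln(0.291) = 1.2344
mean = (2.2443 + 1.726 + 0.2877 + 1.2344)/4 = 1.3731

1.3731


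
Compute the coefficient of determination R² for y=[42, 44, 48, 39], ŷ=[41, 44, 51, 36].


ȳ = 43.25
SS_res = Σ(y-ŷ)² = 19
SS_tot = Σ(y-ȳ)² = 42.75
R² = 1 - SS_res/SS_tot = 1 - 0.4444 = 0.5556

0.5556


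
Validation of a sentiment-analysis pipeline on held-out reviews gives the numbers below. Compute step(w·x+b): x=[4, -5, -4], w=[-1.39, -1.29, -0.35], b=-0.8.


z = (4)·(-1.39) + (-5)·(-1.29) + (-4)·(-0.35) - 0.8
  = 1.49
step(z) = 1 (z≥0)

1


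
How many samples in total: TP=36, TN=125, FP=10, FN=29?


Total = TP + TN + FP + FN
= 36 + 125 + 10 + 29
= 200
(Predicted positive: 46, predicted negative: 154)

200


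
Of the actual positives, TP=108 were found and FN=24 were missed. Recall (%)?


Recall = TP/(TP+FN)
= 108/(108+24)
= 108/132 = 81.82%

81.82%


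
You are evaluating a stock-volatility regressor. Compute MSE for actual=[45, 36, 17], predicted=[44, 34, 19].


Squared errors: (45-44)²=1, (36-34)²=4, (17-19)²=4
Sum = 9
MSE = 9/3 = 3

3


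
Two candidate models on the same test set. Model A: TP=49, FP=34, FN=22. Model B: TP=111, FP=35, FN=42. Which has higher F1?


Model A: P=49/83=0.5904, R=49/71=0.6901, F1=2PR/(P+R)=2TP/(2TP+FP+FN)=98/154=0.6364
Model B: P=111/146=0.7603, R=111/153=0.7255, F1=2PR/(P+R)=2TP/(2TP+FP+FN)=222/299=0.7425
0.6364 < 0.7425 → Model B

Model B


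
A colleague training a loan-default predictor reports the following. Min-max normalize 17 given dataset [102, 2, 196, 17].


min=2, max=196
(17-2)/(196-2) = 15/194 = 0.0773

0.0773


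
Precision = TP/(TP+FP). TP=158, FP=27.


Precision = TP/(TP+FP)
= 158/(158+27)
= 158/185 = 85.41%

85.41%


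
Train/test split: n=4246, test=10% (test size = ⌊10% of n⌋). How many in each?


Test = ⌊4246·10/100⌋ = 424
Train = 4246 - 424 = 3822

Train: 3822, Test: 424


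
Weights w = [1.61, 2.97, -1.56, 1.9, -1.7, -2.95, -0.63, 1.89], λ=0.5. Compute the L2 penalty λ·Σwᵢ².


‖w‖₂² = (1.61)² + (2.97)² + (-1.56)² + (1.9)² + (-1.7)² + (-2.95)² + (-0.63)² + (1.89)²
     = 2.5921 + 8.8209 + 2.4336 + 3.61 + 2.89 + 8.7025 + 0.3969 + 3.5721
     = 33.0181
λ·‖w‖₂² = 0.5·33.0181 = 16.50905

16.50905


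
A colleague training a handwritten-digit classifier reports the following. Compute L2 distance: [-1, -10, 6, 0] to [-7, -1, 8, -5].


d = √((-1+ 7)² + (-10+ 1)² + (6-8)² + (0+ 5)²)
  = √(36 + 81 + 4 + 25)
  = √146 = 12.083

12.083


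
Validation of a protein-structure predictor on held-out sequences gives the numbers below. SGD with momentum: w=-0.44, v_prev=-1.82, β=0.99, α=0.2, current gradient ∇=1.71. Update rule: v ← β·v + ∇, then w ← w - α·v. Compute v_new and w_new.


v_new = 0.99·-1.82 + 1.71 = -1.8018 + 1.71 = -0.0918
w_new = -0.44 - 0.2·-0.0918 = -0.44 + 0.01836 = -0.42164

v_new=-0.0918, w_new=-0.42164


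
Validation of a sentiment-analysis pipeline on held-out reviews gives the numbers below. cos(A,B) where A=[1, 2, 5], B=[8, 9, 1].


A·B = 1·8 + 2·9 + 5·1 = 31
‖A‖ = √30 = 5.4772, ‖B‖ = √146 = 12.083
cos = 31/(√30·√146) = 31/√4380 = 0.4684

0.4684


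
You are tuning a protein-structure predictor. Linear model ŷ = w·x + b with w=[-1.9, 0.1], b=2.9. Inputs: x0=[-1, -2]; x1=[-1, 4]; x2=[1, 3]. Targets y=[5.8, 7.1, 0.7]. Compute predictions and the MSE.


ŷ0 = (-1.9)·(-1) + (0.1)·(-2) + 2.9 = 4.6
ŷ1 = (-1.9)·(-1) + (0.1)·(4) + 2.9 = 5.2
ŷ2 = (-1.9)·(1) + (0.1)·(3) + 2.9 = 1.3
errors² = [1.44, 3.61, 0.36]
MSE = 5.4100/3 = 1.8033

1.8033


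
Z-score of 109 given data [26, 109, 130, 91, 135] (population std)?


μ = 98.2, σ = 39.3619
z = (109 - 98.2)/39.3619 = 0.2744

0.2744


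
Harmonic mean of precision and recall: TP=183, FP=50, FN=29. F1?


Precision = 183/233 = 0.7854
Recall = 183/212 = 0.8632
F1 = 2·P·R/(P+R) = 2·TP/(2·TP+FP+FN) = 366/(366+50+29) = 366/445 = 0.8225

0.8225


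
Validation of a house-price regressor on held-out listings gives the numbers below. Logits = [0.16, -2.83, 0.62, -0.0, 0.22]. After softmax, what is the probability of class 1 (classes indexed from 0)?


Exponentials: e^0.16=1.1735, e^-2.83=0.059, e^0.62=1.8589, e^-0.0=1, e^0.22=1.2461
Sum = 5.3375
Softmax = [0.2199, 0.0111, 0.3483, 0.1874, 0.2335]
p[1] = 0.059/5.3375 = 0.0111

0.0111


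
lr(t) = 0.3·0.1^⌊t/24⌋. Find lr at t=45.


n_drops = ⌊45/24⌋ = 1
lr = 0.3·0.1^1 = 0.3·0.1 = 0.03

0.03


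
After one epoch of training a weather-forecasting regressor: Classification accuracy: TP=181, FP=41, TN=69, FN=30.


Accuracy = (TP+TN)/(TP+TN+FP+FN)
= (181+69)/(321)
= 250/321 = 77.88%

77.88%


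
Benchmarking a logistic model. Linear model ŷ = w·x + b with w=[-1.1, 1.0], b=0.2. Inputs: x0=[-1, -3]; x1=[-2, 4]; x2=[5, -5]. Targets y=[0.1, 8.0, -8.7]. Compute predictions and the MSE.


ŷ0 = (-1.1)·(-1) + (1.0)·(-3) + 0.2 = -1.7
ŷ1 = (-1.1)·(-2) + (1.0)·(4) + 0.2 = 6.4
ŷ2 = (-1.1)·(5) + (1.0)·(-5) + 0.2 = -10.3
errors² = [3.24, 2.56, 2.56]
MSE = 8.3600/3 = 2.7867

2.7867


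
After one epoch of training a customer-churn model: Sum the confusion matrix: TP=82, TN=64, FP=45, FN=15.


Total = TP + TN + FP + FN
= 82 + 64 + 45 + 15
= 206
(Predicted positive: 127, predicted negative: 79)

206


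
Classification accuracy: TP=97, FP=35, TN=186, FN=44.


Accuracy = (TP+TN)/(TP+TN+FP+FN)
= (97+186)/(362)
= 283/362 = 78.18%

78.18%


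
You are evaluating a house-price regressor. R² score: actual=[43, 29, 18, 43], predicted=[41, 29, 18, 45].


ȳ = 33.25
SS_res = Σ(y-ŷ)² = 8
SS_tot = Σ(y-ȳ)² = 440.75
R² = 1 - SS_res/SS_tot = 1 - 0.0182 = 0.9818

0.9818


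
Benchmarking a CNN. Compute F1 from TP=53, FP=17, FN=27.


Precision = 53/70 = 0.7571
Recall = 53/80 = 0.6625
F1 = 2·P·R/(P+R) = 2·TP/(2·TP+FP+FN) = 106/(106+17+27) = 106/150 = 0.7067

0.7067


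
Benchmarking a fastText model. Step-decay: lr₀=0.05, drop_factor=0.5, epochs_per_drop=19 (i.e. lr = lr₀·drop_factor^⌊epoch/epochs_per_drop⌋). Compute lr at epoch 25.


n_drops = ⌊25/19⌋ = 1
lr = 0.05·0.5^1 = 0.05·0.5 = 0.025

0.025


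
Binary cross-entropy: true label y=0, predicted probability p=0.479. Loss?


BCE = -[y·ln(p) + (1-y)·ln(1-p)]
= -0 - 1·ln(1-0.479)
= -ln(0.521) = 0.652

0.652


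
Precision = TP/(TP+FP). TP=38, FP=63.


Precision = TP/(TP+FP)
= 38/(38+63)
= 38/101 = 37.62%

37.62%


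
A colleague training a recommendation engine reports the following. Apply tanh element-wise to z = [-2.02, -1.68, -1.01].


tanh(-2.02) = -0.9654
tanh(-1.68) = -0.9329
tanh(-1.01) = -0.7658
result = [-0.9654, -0.9329, -0.7658]

[-0.9654, -0.9329, -0.7658]


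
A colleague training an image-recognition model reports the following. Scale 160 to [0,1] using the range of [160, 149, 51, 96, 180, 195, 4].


min=4, max=195
(160-4)/(195-4) = 156/191 = 0.8168

0.8168


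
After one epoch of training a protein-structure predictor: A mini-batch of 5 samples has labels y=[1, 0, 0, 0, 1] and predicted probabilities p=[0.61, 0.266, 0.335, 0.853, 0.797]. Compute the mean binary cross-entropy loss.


L[0] = -ln(0.61) = 0.4943
L[1] = -ln(1-0.266) = -ln(0.734) = 0.3092
L[2] = -ln(1-0.335) = -ln(0.665) = 0.408
L[3] = -ln(1-0.853) = -ln(0.147) = 1.9173
L[4] = -ln(0.797) = 0.2269
mean = (0.4943 + 0.3092 + 0.408 + 1.9173 + 0.2269)/5 = 0.6711

0.6711


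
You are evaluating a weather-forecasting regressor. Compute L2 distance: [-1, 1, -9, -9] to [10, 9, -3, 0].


d = √((-1-10)² + (1-9)² + (-9+ 3)² + (-9-0)²)
  = √(121 + 64 + 36 + 81)
  = √302 = 17.3781

17.3781


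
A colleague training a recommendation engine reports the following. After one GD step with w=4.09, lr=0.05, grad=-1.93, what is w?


w_new = w - α·∇
= 4.09 - 0.05·-1.93
= 4.09 + 0.0965
= 4.1865

4.1865


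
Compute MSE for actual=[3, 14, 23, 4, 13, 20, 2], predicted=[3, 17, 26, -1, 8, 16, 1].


Squared errors: (3-3)²=0, (14-17)²=9, (23-26)²=9, (4+ 1)²=25, (13-8)²=25, (20-16)²=16, (2-1)²=1
Sum = 85
MSE = 85/7 = 85/7

85/7


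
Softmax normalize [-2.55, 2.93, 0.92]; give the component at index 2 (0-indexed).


Exponentials: e^-2.55=0.0781, e^2.93=18.7276, e^0.92=2.5093
Sum = 21.315
Softmax = [0.0037, 0.8786, 0.1177]
p[2] = 2.5093/21.315 = 0.1177

0.1177


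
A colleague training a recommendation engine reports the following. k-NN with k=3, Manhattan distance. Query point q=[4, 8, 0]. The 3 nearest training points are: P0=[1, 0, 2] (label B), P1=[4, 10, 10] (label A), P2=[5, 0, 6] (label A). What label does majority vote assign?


d(q,P0) = 13  (label B)
d(q,P1) = 12  (label A)
d(q,P2) = 15  (label A)
Votes: A=2, B=1
Majority → A

A


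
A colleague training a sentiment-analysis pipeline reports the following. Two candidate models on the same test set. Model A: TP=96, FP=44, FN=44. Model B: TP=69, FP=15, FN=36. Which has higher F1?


Model A: P=96/140=0.6857, R=96/140=0.6857, F1=2PR/(P+R)=2TP/(2TP+FP+FN)=192/280=0.6857
Model B: P=69/84=0.8214, R=69/105=0.6571, F1=2PR/(P+R)=2TP/(2TP+FP+FN)=138/189=0.7302
0.6857 < 0.7302 → Model B

Model B


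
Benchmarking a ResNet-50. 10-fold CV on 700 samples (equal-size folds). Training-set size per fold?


Fold size = 700/10 = 70
Training per fold = 700 - 70 = 630

630


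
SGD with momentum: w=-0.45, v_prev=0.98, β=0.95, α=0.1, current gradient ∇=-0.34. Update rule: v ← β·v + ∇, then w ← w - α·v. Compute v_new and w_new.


v_new = 0.95·0.98 - 0.34 = 0.931 - 0.34 = 0.591
w_new = -0.45 - 0.1·0.591 = -0.45 - 0.0591 = -0.5091

v_new=0.591, w_new=-0.5091


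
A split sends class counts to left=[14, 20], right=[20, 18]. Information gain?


Parent = [34, 38], H_parent = 0.9978
H_left = 0.9774 (n=34), H_right = 0.998 (n=38)
H_children = (34/72)·0.9774 + (38/72)·0.998 = 0.9883
IG = 0.9978 - 0.9883 = 0.0095

0.0095


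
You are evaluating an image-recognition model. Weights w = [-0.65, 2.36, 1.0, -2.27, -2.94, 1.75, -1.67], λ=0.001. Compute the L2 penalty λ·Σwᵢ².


‖w‖₂² = (-0.65)² + (2.36)² + (1.0)² + (-2.27)² + (-2.94)² + (1.75)² + (-1.67)²
     = 0.4225 + 5.5696 + 1 + 5.1529 + 8.6436 + 3.0625 + 2.7889
     = 26.64
λ·‖w‖₂² = 0.001·26.64 = 0.02664

0.02664


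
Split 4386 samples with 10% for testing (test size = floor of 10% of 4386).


Test = ⌊4386·10/100⌋ = 438
Train = 4386 - 438 = 3948

Train: 3948, Test: 438


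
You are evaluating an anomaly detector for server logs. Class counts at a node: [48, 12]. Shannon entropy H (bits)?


Probabilities: [48/60, 12/60] ≈ [0.8, 0.2]
H = -((48/60)·log₂(48/60) + (12/60)·log₂(12/60))
  = 0.7219 bits

0.7219 bits


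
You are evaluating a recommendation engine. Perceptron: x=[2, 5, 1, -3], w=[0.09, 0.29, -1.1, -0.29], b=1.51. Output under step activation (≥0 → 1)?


z = (2)·(0.09) + (5)·(0.29) + (1)·(-1.1) + (-3)·(-0.29) + 1.51
  = 2.91
step(z) = 1 (z≥0)

1


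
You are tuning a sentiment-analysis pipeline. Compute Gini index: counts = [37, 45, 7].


Probabilities: [37/89, 45/89, 7/89] ≈ [0.4157, 0.5056, 0.0787]
Σpᵢ² = (1369 + 2025 + 49)/89² = 3443/7921
Gini = 1 - Σpᵢ² = 1 - 3443/7921 = 0.5653

0.5653


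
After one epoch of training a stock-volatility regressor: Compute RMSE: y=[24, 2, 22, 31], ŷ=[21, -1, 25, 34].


MSE = 36/4 = 9
RMSE = √(36/4) = 3.0

3.0


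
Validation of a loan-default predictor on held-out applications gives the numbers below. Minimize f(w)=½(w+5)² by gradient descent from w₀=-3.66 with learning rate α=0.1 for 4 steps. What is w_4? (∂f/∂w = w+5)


step 1: grad = -3.66+5 = 1.34; w = -3.66 - 0.1·(1.34) = -3.794
step 2: grad = -3.794+5 = 1.206; w = -3.794 - 0.1·(1.206) = -3.9146
step 3: grad = -3.9146+5 = 1.0854; w = -3.9146 - 0.1·(1.0854) = -4.02314
step 4: grad = -4.02314+5 = 0.97686; w = -4.02314 - 0.1·(0.97686) = -4.120826

-4.120826


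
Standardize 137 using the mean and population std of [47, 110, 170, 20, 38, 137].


μ = 87, σ = 55.3895
z = (137 - 87)/55.3895 = 0.9027

0.9027


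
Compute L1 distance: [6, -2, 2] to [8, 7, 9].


d = |6-8| + |-2-7| + |2-9|
  = 2 + 9 + 7
  = 18

18


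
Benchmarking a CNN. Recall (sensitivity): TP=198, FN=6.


Recall = TP/(TP+FN)
= 198/(198+6)
= 198/204 = 97.06%

97.06%


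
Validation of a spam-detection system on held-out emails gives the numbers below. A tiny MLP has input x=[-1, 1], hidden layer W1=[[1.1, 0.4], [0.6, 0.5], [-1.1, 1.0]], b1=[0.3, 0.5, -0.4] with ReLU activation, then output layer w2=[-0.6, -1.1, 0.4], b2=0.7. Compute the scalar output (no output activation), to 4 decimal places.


z1[0] = (1.1)·(-1) + (0.4)·(1) + 0.3 = -0.4
z1[1] = (0.6)·(-1) + (0.5)·(1) + 0.5 = 0.4
z1[2] = (-1.1)·(-1) + (1.0)·(1) - 0.4 = 1.7
h = ReLU(z1) = [0.0, 0.4, 1.7]
output = (-0.6)·(0.0) + (-1.1)·(0.4) + (0.4)·(1.7) + 0.7 = 0.94

0.94


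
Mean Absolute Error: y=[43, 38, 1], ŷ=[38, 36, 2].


Absolute errors: |43-38|=5, |38-36|=2, |1-2|=1
Sum = 8
MAE = 8/3 = 8/3

8/3


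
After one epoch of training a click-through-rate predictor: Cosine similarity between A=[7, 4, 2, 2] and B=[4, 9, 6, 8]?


A·B = 7·4 + 4·9 + 2·6 + 2·8 = 92
‖A‖ = √73 = 8.544, ‖B‖ = √197 = 14.0357
cos = 92/(√73·√197) = 92/√14381 = 0.7672

0.7672


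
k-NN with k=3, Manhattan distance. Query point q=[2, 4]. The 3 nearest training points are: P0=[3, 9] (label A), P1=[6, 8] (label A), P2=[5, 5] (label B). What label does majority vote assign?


d(q,P0) = 6  (label A)
d(q,P1) = 8  (label A)
d(q,P2) = 4  (label B)
Votes: A=2, B=1
Majority → A

A


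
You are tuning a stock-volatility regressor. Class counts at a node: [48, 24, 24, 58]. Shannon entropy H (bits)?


Probabilities: [48/154, 24/154, 24/154, 58/154] ≈ [0.3117, 0.1558, 0.1558, 0.3766]
H = -((48/154)·log₂(48/154) + (24/154)·log₂(24/154) + (24/154)·log₂(24/154) + (58/154)·log₂(58/154))
  = 1.8907 bits

1.8907 bits


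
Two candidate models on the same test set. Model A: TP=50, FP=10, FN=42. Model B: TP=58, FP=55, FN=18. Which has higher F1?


Model A: P=50/60=0.8333, R=50/92=0.5435, F1=2PR/(P+R)=2TP/(2TP+FP+FN)=100/152=0.6579
Model B: P=58/113=0.5133, R=58/76=0.7632, F1=2PR/(P+R)=2TP/(2TP+FP+FN)=116/189=0.6138
0.6579 > 0.6138 → Model A

Model A


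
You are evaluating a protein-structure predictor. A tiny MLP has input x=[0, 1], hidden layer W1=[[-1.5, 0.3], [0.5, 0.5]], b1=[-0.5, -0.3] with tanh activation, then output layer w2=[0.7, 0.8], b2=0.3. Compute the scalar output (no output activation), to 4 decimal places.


z1[0] = (-1.5)·(0) + (0.3)·(1) - 0.5 = -0.2
z1[1] = (0.5)·(0) + (0.5)·(1) - 0.3 = 0.2
h = tanh(z1) = [-0.1974, 0.1974]
output = (0.7)·(-0.1974) + (0.8)·(0.1974) + 0.3 = 0.3197

0.3197


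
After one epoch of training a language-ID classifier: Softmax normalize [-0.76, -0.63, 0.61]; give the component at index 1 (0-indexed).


Exponentials: e^-0.76=0.4677, e^-0.63=0.5326, e^0.61=1.8404
Sum = 2.8407
Softmax = [0.1646, 0.1875, 0.6479]
p[1] = 0.5326/2.8407 = 0.1875

0.1875


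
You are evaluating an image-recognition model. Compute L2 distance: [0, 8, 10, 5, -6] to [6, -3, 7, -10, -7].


d = √((0-6)² + (8+ 3)² + (10-7)² + (5+ 10)² + (-6+ 7)²)
  = √(36 + 121 + 9 + 225 + 1)
  = √392 = 19.799

19.799


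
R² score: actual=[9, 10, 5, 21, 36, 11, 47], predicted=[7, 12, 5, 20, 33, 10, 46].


ȳ = 19.8571
SS_res = Σ(y-ŷ)² = 20
SS_tot = Σ(y-ȳ)² = 1512.86
R² = 1 - SS_res/SS_tot = 1 - 0.0132 = 0.9868

0.9868


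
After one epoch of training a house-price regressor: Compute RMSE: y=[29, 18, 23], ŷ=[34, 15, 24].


MSE = 35/3 = 11.6667
RMSE = √(35/3) = 3.4157

3.4157


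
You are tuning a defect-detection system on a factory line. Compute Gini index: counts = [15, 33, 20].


Probabilities: [15/68, 33/68, 20/68] ≈ [0.2206, 0.4853, 0.2941]
Σpᵢ² = (225 + 1089 + 400)/68² = 1714/4624
Gini = 1 - Σpᵢ² = 1 - 1714/4624 = 0.6293

0.6293


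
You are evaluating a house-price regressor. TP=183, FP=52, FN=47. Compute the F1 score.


Precision = 183/235 = 0.7787
Recall = 183/230 = 0.7957
F1 = 2·P·R/(P+R) = 2·TP/(2·TP+FP+FN) = 366/(366+52+47) = 366/465 = 0.7871

0.7871


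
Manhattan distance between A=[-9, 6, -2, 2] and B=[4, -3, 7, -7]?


d = |-9-4| + |6+ 3| + |-2-7| + |2+ 7|
  = 13 + 9 + 9 + 9
  = 40

40


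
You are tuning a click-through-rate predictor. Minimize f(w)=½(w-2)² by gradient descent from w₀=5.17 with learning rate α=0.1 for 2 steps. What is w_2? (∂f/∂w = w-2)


step 1: grad = 5.17-2 = 3.17; w = 5.17 - 0.1·(3.17) = 4.853
step 2: grad = 4.853-2 = 2.853; w = 4.853 - 0.1·(2.853) = 4.5677

4.5677


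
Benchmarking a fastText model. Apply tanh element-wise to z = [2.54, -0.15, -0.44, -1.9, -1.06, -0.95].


tanh(2.54) = 0.9876
tanh(-0.15) = -0.1489
tanh(-0.44) = -0.4136
tanh(-1.9) = -0.9562
tanh(-1.06) = -0.7857
tanh(-0.95) = -0.7398
result = [0.9876, -0.1489, -0.4136, -0.9562, -0.7857, -0.7398]

[0.9876, -0.1489, -0.4136, -0.9562, -0.7857, -0.7398]


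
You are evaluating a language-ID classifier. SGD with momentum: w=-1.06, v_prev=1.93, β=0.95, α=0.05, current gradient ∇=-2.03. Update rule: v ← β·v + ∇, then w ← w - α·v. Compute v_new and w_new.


v_new = 0.95·1.93 - 2.03 = 1.8335 - 2.03 = -0.1965
w_new = -1.06 - 0.05·-0.1965 = -1.06 + 0.009825 = -1.050175

v_new=-0.1965, w_new=-1.050175


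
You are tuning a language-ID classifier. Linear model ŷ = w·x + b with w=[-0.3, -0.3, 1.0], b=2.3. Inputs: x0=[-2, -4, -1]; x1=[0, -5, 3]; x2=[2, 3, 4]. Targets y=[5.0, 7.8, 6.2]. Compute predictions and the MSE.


ŷ0 = (-0.3)·(-2) + (-0.3)·(-4) + (1.0)·(-1) + 2.3 = 3.1
ŷ1 = (-0.3)·(0) + (-0.3)·(-5) + (1.0)·(3) + 2.3 = 6.8
ŷ2 = (-0.3)·(2) + (-0.3)·(3) + (1.0)·(4) + 2.3 = 4.8
errors² = [3.61, 1.0, 1.96]
MSE = 6.5700/3 = 2.19

2.19


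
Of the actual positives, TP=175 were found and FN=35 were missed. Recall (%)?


Recall = TP/(TP+FN)
= 175/(175+35)
= 175/210 = 83.33%

83.33%


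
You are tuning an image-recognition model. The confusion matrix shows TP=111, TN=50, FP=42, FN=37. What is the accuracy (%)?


Accuracy = (TP+TN)/(TP+TN+FP+FN)
= (111+50)/(240)
= 161/240 = 67.08%

67.08%


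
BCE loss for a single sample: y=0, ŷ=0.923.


BCE = -[y·ln(p) + (1-y)·ln(1-p)]
= -0 - 1·ln(1-0.923)
= -ln(0.077) = 2.5639

2.5639


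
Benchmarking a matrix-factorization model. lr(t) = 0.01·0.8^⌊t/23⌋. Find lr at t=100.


n_drops = ⌊100/23⌋ = 4
lr = 0.01·0.8^4 = 0.01·0.4096 = 0.004096

0.004096


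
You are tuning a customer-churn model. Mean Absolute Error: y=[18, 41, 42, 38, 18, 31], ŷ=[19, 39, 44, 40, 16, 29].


Absolute errors: |18-19|=1, |41-39|=2, |42-44|=2, |38-40|=2, |18-16|=2, |31-29|=2
Sum = 11
MAE = 11/6 = 11/6

11/6


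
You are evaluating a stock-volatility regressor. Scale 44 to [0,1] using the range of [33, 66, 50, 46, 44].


min=33, max=66
(44-33)/(66-33) = 11/33 = 0.3333

0.3333


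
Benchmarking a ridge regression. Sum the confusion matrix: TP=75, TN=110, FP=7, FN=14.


Total = TP + TN + FP + FN
= 75 + 110 + 7 + 14
= 206
(Predicted positive: 82, predicted negative: 124)

206


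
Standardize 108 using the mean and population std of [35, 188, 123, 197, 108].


μ = 130.2, σ = 59.0098
z = (108 - 130.2)/59.0098 = -0.3762

-0.3762


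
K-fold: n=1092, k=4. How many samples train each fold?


Fold size = 1092/4 = 273
Training per fold = 1092 - 273 = 819

819


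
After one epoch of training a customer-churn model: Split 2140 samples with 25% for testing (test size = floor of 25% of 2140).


Test = ⌊2140·25/100⌋ = 535
Train = 2140 - 535 = 1605

Train: 1605, Test: 535


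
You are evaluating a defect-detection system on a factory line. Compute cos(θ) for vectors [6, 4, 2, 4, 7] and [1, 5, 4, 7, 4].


A·B = 6·1 + 4·5 + 2·4 + 4·7 + 7·4 = 90
‖A‖ = √121 = 11, ‖B‖ = √107 = 10.3441
cos = 90/(√121·√107) = 90/√12947 = 0.791

0.791


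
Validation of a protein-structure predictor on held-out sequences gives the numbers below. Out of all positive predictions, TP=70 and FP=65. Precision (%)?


Precision = TP/(TP+FP)
= 70/(70+65)
= 70/135 = 51.85%

51.85%


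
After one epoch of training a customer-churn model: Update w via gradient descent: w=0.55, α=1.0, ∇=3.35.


w_new = w - α·∇
= 0.55 - 1.0·3.35
= 0.55 - 3.35
= -2.8

-2.8


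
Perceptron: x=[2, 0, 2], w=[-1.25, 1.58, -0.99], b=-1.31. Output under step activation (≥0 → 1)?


z = (2)·(-1.25) + (0)·(1.58) + (2)·(-0.99) - 1.31
  = -5.79
step(z) = 0 (z<0)

0


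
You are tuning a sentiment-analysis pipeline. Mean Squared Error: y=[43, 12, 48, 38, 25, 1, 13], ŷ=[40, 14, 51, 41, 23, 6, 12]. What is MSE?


Squared errors: (43-40)²=9, (12-14)²=4, (48-51)²=9, (38-41)²=9, (25-23)²=4, (1-6)²=25, (13-12)²=1
Sum = 61
MSE = 61/7 = 61/7

61/7


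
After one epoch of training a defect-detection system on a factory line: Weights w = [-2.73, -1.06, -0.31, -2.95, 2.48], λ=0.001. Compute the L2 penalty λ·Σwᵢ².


‖w‖₂² = (-2.73)² + (-1.06)² + (-0.31)² + (-2.95)² + (2.48)²
     = 7.4529 + 1.1236 + 0.0961 + 8.7025 + 6.1504
     = 23.5255
λ·‖w‖₂² = 0.001·23.5255 = 0.023526

0.023526


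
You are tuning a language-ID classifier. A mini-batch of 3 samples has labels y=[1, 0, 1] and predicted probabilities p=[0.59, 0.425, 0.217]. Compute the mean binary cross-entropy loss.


L[0] = -ln(0.59) = 0.5276
L[1] = -ln(1-0.425) = -ln(0.575) = 0.5534
L[2] = -ln(0.217) = 1.5279
mean = (0.5276 + 0.5534 + 1.5279)/3 = 0.8696

0.8696


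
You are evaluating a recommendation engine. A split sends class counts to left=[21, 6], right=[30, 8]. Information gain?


Parent = [51, 14], H_parent = 0.7516
H_left = 0.7642 (n=27), H_right = 0.7425 (n=38)
H_children = (27/65)·0.7642 + (38/65)·0.7425 = 0.7515
IG = 0.7516 - 0.7515 = 0.0001

0.0001


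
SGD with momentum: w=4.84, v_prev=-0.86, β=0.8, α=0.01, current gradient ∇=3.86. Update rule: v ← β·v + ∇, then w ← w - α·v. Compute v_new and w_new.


v_new = 0.8·-0.86 + 3.86 = -0.688 + 3.86 = 3.172
w_new = 4.84 - 0.01·3.172 = 4.84 - 0.03172 = 4.80828

v_new=3.172, w_new=4.80828


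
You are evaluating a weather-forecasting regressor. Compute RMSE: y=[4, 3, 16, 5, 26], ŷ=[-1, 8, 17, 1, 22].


MSE = 83/5 = 16.6
RMSE = √(83/5) = 4.0743

4.0743


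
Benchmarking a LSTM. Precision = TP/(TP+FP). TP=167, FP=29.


Precision = TP/(TP+FP)
= 167/(167+29)
= 167/196 = 85.2%

85.2%


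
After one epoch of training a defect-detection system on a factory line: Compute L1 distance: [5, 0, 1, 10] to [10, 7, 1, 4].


d = |5-10| + |0-7| + |1-1| + |10-4|
  = 5 + 7 + 0 + 6
  = 18

18


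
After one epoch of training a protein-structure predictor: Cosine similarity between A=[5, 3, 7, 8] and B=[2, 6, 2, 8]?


A·B = 5·2 + 3·6 + 7·2 + 8·8 = 106
‖A‖ = √147 = 12.1244, ‖B‖ = √108 = 10.3923
cos = 106/(√147·√108) = 106/√15876 = 0.8413

0.8413


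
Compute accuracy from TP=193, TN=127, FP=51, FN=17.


Accuracy = (TP+TN)/(TP+TN+FP+FN)
= (193+127)/(388)
= 320/388 = 82.47%

82.47%


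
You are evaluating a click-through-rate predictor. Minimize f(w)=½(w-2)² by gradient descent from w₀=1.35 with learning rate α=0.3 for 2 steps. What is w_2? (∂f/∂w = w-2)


step 1: grad = 1.35-2 = -0.65; w = 1.35 - 0.3·(-0.65) = 1.545
step 2: grad = 1.545-2 = -0.455; w = 1.545 - 0.3·(-0.455) = 1.6815

1.6815


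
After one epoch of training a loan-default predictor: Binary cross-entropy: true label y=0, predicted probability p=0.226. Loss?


BCE = -[y·ln(p) + (1-y)·ln(1-p)]
= -0 - 1·ln(1-0.226)
= -ln(0.774) = 0.2562

0.2562


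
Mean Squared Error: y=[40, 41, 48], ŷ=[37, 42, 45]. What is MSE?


Squared errors: (40-37)²=9, (41-42)²=1, (48-45)²=9
Sum = 19
MSE = 19/3 = 19/3

19/3


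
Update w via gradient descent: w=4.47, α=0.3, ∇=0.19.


w_new = w - α·∇
= 4.47 - 0.3·0.19
= 4.47 - 0.057
= 4.413

4.413


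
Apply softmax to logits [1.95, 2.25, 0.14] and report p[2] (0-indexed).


Exponentials: e^1.95=7.0287, e^2.25=9.4877, e^0.14=1.1503
Sum = 17.6667
Softmax = [0.3978, 0.537, 0.0651]
p[2] = 1.1503/17.6667 = 0.0651

0.0651


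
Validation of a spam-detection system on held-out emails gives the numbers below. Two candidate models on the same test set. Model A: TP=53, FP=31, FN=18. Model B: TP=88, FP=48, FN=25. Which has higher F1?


Model A: P=53/84=0.631, R=53/71=0.7465, F1=2PR/(P+R)=2TP/(2TP+FP+FN)=106/155=0.6839
Model B: P=88/136=0.6471, R=88/113=0.7788, F1=2PR/(P+R)=2TP/(2TP+FP+FN)=176/249=0.7068
0.6839 < 0.7068 → Model B

Model B


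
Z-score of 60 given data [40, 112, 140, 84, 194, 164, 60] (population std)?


μ = 113.4286, σ = 51.9199
z = (60 - 113.4286)/51.9199 = -1.0291

-1.0291


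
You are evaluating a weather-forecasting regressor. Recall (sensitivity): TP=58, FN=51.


Recall = TP/(TP+FN)
= 58/(58+51)
= 58/109 = 53.21%

53.21%


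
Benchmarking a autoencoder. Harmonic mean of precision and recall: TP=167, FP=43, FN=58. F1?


Precision = 167/210 = 0.7952
Recall = 167/225 = 0.7422
F1 = 2·P·R/(P+R) = 2·TP/(2·TP+FP+FN) = 334/(334+43+58) = 334/435 = 0.7678

0.7678


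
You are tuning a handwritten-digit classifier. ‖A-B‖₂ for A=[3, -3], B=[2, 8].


d = √((3-2)² + (-3-8)²)
  = √(1 + 121)
  = √122 = 11.0454

11.0454


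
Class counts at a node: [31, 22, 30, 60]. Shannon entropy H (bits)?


Probabilities: [31/143, 22/143, 30/143, 60/143] ≈ [0.2168, 0.1538, 0.2098, 0.4196]
H = -((31/143)·log₂(31/143) + (22/143)·log₂(22/143) + (30/143)·log₂(30/143) + (60/143)·log₂(60/143))
  = 1.892 bits

1.892 bits


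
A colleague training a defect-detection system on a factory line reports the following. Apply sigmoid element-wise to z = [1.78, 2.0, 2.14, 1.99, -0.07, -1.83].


σ(1.78) = 1/(1+e^-1.78) = 0.8557
σ(2.0) = 1/(1+e^-2.0) = 0.8808
σ(2.14) = 1/(1+e^-2.14) = 0.8947
σ(1.99) = 1/(1+e^-1.99) = 0.8797
σ(-0.07) = 1/(1+e^0.07) = 0.4825
σ(-1.83) = 1/(1+e^1.83) = 0.1382
result = [0.8557, 0.8808, 0.8947, 0.8797, 0.4825, 0.1382]

[0.8557, 0.8808, 0.8947, 0.8797, 0.4825, 0.1382]


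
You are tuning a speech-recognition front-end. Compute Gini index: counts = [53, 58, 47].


Probabilities: [53/158, 58/158, 47/158] ≈ [0.3354, 0.3671, 0.2975]
Σpᵢ² = (2809 + 3364 + 2209)/158² = 8382/24964
Gini = 1 - Σpᵢ² = 1 - 8382/24964 = 0.6642

0.6642


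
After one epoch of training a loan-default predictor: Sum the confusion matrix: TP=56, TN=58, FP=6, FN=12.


Total = TP + TN + FP + FN
= 56 + 58 + 6 + 12
= 132
(Predicted positive: 62, predicted negative: 70)

132


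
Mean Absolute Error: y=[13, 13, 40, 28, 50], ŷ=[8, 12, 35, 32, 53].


Absolute errors: |13-8|=5, |13-12|=1, |40-35|=5, |28-32|=4, |50-53|=3
Sum = 18
MAE = 18/5 = 18/5

18/5


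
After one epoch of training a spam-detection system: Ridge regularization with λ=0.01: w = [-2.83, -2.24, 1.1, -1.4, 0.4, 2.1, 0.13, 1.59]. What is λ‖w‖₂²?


‖w‖₂² = (-2.83)² + (-2.24)² + (1.1)² + (-1.4)² + (0.4)² + (2.1)² + (0.13)² + (1.59)²
     = 8.0089 + 5.0176 + 1.21 + 1.96 + 0.16 + 4.41 + 0.0169 + 2.5281
     = 23.3115
λ·‖w‖₂² = 0.01·23.3115 = 0.233115

0.233115


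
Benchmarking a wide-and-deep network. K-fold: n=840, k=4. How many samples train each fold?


Fold size = 840/4 = 210
Training per fold = 840 - 210 = 630

630


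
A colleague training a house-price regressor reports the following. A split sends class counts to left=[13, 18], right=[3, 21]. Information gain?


Parent = [16, 39], H_parent = 0.8699
H_left = 0.9812 (n=31), H_right = 0.5436 (n=24)
H_children = (31/55)·0.9812 + (24/55)·0.5436 = 0.7902
IG = 0.8699 - 0.7902 = 0.0797

0.0797


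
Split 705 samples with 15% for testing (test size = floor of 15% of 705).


Test = ⌊705·15/100⌋ = 105
Train = 705 - 105 = 600

Train: 600, Test: 105


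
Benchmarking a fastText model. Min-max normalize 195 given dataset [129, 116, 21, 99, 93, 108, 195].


min=21, max=195
(195-21)/(195-21) = 174/174 = 1.0

1.0


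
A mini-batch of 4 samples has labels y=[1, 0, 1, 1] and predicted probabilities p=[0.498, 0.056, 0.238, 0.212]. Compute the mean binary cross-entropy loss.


L[0] = -ln(0.498) = 0.6972
L[1] = -ln(1-0.056) = -ln(0.944) = 0.0576
L[2] = -ln(0.238) = 1.4355
L[3] = -ln(0.212) = 1.5512
mean = (0.6972 + 0.0576 + 1.4355 + 1.5512)/4 = 0.9354

0.9354


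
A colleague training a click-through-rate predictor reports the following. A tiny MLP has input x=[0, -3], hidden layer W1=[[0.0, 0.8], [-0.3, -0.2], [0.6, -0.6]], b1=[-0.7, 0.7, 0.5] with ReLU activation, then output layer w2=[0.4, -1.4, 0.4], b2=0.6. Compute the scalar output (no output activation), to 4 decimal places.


z1[0] = (0.0)·(0) + (0.8)·(-3) - 0.7 = -3.1
z1[1] = (-0.3)·(0) + (-0.2)·(-3) + 0.7 = 1.3
z1[2] = (0.6)·(0) + (-0.6)·(-3) + 0.5 = 2.3
h = ReLU(z1) = [0.0, 1.3, 2.3]
output = (0.4)·(0.0) + (-1.4)·(1.3) + (0.4)·(2.3) + 0.6 = -0.3

-0.3


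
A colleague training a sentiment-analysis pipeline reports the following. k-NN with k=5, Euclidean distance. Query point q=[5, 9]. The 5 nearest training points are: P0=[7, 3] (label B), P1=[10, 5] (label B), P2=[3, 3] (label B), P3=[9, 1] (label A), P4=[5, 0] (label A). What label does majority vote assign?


d(q,P0) = 6.3246  (label B)
d(q,P1) = 6.4031  (label B)
d(q,P2) = 6.3246  (label B)
d(q,P3) = 8.9443  (label A)
d(q,P4) = 9.0  (label A)
Votes: A=2, B=3
Majority → B

B


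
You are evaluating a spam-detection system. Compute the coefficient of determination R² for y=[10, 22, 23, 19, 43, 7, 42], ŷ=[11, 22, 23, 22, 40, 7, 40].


ȳ = 23.7143
SS_res = Σ(y-ŷ)² = 23
SS_tot = Σ(y-ȳ)² = 1199.43
R² = 1 - SS_res/SS_tot = 1 - 0.0192 = 0.9808

0.9808


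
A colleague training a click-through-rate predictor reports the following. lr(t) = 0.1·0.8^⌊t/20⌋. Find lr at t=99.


n_drops = ⌊99/20⌋ = 4
lr = 0.1·0.8^4 = 0.1·0.4096 = 0.04096

0.04096


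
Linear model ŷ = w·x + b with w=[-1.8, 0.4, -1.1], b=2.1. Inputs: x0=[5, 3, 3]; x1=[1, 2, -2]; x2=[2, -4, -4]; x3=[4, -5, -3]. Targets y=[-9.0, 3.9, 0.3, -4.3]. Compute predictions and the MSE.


ŷ0 = (-1.8)·(5) + (0.4)·(3) + (-1.1)·(3) + 2.1 = -9.0
ŷ1 = (-1.8)·(1) + (0.4)·(2) + (-1.1)·(-2) + 2.1 = 3.3
ŷ2 = (-1.8)·(2) + (0.4)·(-4) + (-1.1)·(-4) + 2.1 = 1.3
ŷ3 = (-1.8)·(4) + (0.4)·(-5) + (-1.1)·(-3) + 2.1 = -3.8
errors² = [0.0, 0.36, 1.0, 0.25]
MSE = 1.6100/4 = 0.4025

0.4025


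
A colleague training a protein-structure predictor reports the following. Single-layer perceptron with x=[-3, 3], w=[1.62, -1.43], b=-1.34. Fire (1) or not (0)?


z = (-3)·(1.62) + (3)·(-1.43) - 1.34
  = -10.49
step(z) = 0 (z<0)

0


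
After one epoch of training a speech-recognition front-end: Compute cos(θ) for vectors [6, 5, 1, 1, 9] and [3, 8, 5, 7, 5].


A·B = 6·3 + 5·8 + 1·5 + 1·7 + 9·5 = 115
‖A‖ = √144 = 12, ‖B‖ = √172 = 13.1149
cos = 115/(√144·√172) = 115/√24768 = 0.7307

0.7307


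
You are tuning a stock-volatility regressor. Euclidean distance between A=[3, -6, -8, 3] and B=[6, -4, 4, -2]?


d = √((3-6)² + (-6+ 4)² + (-8-4)² + (3+ 2)²)
  = √(9 + 4 + 144 + 25)
  = √182 = 13.4907

13.4907


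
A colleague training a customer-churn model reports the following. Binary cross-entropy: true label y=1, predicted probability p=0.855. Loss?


BCE = -[y·ln(p) + (1-y)·ln(1-p)]
= -1·ln(0.855) - 0
= -ln(0.855) = 0.1567

0.1567


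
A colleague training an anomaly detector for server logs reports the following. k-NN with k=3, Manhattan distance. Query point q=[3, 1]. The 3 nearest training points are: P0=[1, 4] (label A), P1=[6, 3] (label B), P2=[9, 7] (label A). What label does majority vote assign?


d(q,P0) = 5  (label A)
d(q,P1) = 5  (label B)
d(q,P2) = 12  (label A)
Votes: A=2, B=1
Majority → A

A


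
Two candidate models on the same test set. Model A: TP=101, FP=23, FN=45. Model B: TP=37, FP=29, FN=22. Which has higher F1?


Model A: P=101/124=0.8145, R=101/146=0.6918, F1=2PR/(P+R)=2TP/(2TP+FP+FN)=202/270=0.7481
Model B: P=37/66=0.5606, R=37/59=0.6271, F1=2PR/(P+R)=2TP/(2TP+FP+FN)=74/125=0.592
0.7481 > 0.592 → Model A

Model A


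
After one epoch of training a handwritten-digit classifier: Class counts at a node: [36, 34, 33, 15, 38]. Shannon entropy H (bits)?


Probabilities: [36/156, 34/156, 33/156, 15/156, 38/156] ≈ [0.2308, 0.2179, 0.2115, 0.0962, 0.2436]
H = -((36/156)·log₂(36/156) + (34/156)·log₂(34/156) + (33/156)·log₂(33/156) + (15/156)·log₂(15/156) + (38/156)·log₂(38/156))
  = 2.2624 bits

2.2624 bits


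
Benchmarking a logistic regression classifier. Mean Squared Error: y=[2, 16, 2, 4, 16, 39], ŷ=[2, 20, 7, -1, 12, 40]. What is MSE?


Squared errors: (2-2)²=0, (16-20)²=16, (2-7)²=25, (4+ 1)²=25, (16-12)²=16, (39-40)²=1
Sum = 83
MSE = 83/6 = 83/6

83/6


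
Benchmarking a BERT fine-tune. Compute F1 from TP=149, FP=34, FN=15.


Precision = 149/183 = 0.8142
Recall = 149/164 = 0.9085
F1 = 2·P·R/(P+R) = 2·TP/(2·TP+FP+FN) = 298/(298+34+15) = 298/347 = 0.8588

0.8588


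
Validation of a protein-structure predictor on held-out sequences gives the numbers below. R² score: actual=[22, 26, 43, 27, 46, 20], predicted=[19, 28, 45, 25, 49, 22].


ȳ = 30.6667
SS_res = Σ(y-ŷ)² = 34
SS_tot = Σ(y-ȳ)² = 611.33
R² = 1 - SS_res/SS_tot = 1 - 0.0556 = 0.9444

0.9444


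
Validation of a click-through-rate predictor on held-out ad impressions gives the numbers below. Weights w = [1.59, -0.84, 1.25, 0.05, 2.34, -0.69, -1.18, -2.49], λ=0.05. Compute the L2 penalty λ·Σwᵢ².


‖w‖₂² = (1.59)² + (-0.84)² + (1.25)² + (0.05)² + (2.34)² + (-0.69)² + (-1.18)² + (-2.49)²
     = 2.5281 + 0.7056 + 1.5625 + 0.0025 + 5.4756 + 0.4761 + 1.3924 + 6.2001
     = 18.3429
λ·‖w‖₂² = 0.05·18.3429 = 0.917145

0.917145
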